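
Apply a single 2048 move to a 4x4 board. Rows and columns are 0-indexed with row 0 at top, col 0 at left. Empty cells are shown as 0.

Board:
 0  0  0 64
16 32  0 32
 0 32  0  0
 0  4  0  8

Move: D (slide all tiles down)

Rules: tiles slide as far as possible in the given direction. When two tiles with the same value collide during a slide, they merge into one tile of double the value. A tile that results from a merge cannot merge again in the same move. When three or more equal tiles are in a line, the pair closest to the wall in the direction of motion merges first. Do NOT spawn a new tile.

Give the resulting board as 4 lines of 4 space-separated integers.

Answer:  0  0  0  0
 0  0  0 64
 0 64  0 32
16  4  0  8

Derivation:
Slide down:
col 0: [0, 16, 0, 0] -> [0, 0, 0, 16]
col 1: [0, 32, 32, 4] -> [0, 0, 64, 4]
col 2: [0, 0, 0, 0] -> [0, 0, 0, 0]
col 3: [64, 32, 0, 8] -> [0, 64, 32, 8]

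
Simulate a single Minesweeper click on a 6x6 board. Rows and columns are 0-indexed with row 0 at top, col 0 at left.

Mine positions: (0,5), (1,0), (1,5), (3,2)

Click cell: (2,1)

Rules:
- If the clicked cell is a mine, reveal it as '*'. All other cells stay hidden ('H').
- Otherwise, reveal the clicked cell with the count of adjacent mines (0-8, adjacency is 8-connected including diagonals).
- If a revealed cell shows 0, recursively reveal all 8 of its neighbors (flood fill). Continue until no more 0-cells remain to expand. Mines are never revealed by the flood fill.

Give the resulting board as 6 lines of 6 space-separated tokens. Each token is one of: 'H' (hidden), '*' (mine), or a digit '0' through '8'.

H H H H H H
H H H H H H
H 2 H H H H
H H H H H H
H H H H H H
H H H H H H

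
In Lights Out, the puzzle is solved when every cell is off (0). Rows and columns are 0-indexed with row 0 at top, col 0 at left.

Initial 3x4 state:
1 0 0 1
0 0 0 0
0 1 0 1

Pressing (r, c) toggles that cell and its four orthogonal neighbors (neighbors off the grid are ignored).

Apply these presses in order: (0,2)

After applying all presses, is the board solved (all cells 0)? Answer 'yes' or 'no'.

After press 1 at (0,2):
1 1 1 0
0 0 1 0
0 1 0 1

Lights still on: 6

Answer: no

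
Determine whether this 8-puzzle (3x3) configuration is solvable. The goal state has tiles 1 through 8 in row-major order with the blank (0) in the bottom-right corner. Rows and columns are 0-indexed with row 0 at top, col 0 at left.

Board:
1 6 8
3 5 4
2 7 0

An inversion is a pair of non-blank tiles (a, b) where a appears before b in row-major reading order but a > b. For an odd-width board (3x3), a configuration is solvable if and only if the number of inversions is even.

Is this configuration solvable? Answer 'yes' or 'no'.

Answer: no

Derivation:
Inversions (pairs i<j in row-major order where tile[i] > tile[j] > 0): 13
13 is odd, so the puzzle is not solvable.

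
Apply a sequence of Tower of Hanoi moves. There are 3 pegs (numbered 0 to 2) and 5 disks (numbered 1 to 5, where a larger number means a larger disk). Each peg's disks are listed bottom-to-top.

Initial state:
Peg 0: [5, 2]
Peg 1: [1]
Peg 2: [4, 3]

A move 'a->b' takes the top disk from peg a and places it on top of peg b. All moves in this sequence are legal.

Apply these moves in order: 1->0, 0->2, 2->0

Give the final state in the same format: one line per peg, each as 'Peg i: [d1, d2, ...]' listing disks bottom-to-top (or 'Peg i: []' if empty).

Answer: Peg 0: [5, 2, 1]
Peg 1: []
Peg 2: [4, 3]

Derivation:
After move 1 (1->0):
Peg 0: [5, 2, 1]
Peg 1: []
Peg 2: [4, 3]

After move 2 (0->2):
Peg 0: [5, 2]
Peg 1: []
Peg 2: [4, 3, 1]

After move 3 (2->0):
Peg 0: [5, 2, 1]
Peg 1: []
Peg 2: [4, 3]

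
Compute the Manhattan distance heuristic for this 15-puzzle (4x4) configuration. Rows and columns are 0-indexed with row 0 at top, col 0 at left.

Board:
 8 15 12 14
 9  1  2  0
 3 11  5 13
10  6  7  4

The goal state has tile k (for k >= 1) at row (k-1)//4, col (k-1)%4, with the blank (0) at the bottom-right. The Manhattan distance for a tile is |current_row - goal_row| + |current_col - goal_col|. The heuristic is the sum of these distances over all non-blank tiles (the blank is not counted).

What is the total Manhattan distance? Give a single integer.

Tile 8: at (0,0), goal (1,3), distance |0-1|+|0-3| = 4
Tile 15: at (0,1), goal (3,2), distance |0-3|+|1-2| = 4
Tile 12: at (0,2), goal (2,3), distance |0-2|+|2-3| = 3
Tile 14: at (0,3), goal (3,1), distance |0-3|+|3-1| = 5
Tile 9: at (1,0), goal (2,0), distance |1-2|+|0-0| = 1
Tile 1: at (1,1), goal (0,0), distance |1-0|+|1-0| = 2
Tile 2: at (1,2), goal (0,1), distance |1-0|+|2-1| = 2
Tile 3: at (2,0), goal (0,2), distance |2-0|+|0-2| = 4
Tile 11: at (2,1), goal (2,2), distance |2-2|+|1-2| = 1
Tile 5: at (2,2), goal (1,0), distance |2-1|+|2-0| = 3
Tile 13: at (2,3), goal (3,0), distance |2-3|+|3-0| = 4
Tile 10: at (3,0), goal (2,1), distance |3-2|+|0-1| = 2
Tile 6: at (3,1), goal (1,1), distance |3-1|+|1-1| = 2
Tile 7: at (3,2), goal (1,2), distance |3-1|+|2-2| = 2
Tile 4: at (3,3), goal (0,3), distance |3-0|+|3-3| = 3
Sum: 4 + 4 + 3 + 5 + 1 + 2 + 2 + 4 + 1 + 3 + 4 + 2 + 2 + 2 + 3 = 42

Answer: 42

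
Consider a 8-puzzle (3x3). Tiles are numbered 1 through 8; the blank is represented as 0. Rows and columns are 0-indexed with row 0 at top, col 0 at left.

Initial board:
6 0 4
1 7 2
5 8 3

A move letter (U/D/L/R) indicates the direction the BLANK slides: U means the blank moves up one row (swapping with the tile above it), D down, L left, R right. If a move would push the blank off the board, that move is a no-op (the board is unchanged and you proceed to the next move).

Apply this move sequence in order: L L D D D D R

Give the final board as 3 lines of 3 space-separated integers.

After move 1 (L):
0 6 4
1 7 2
5 8 3

After move 2 (L):
0 6 4
1 7 2
5 8 3

After move 3 (D):
1 6 4
0 7 2
5 8 3

After move 4 (D):
1 6 4
5 7 2
0 8 3

After move 5 (D):
1 6 4
5 7 2
0 8 3

After move 6 (D):
1 6 4
5 7 2
0 8 3

After move 7 (R):
1 6 4
5 7 2
8 0 3

Answer: 1 6 4
5 7 2
8 0 3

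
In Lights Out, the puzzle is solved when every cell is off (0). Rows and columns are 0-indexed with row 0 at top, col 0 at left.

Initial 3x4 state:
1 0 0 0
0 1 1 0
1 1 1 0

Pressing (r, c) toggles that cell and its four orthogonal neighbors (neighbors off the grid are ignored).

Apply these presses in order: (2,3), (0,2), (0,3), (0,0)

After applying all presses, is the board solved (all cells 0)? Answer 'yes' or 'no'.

Answer: no

Derivation:
After press 1 at (2,3):
1 0 0 0
0 1 1 1
1 1 0 1

After press 2 at (0,2):
1 1 1 1
0 1 0 1
1 1 0 1

After press 3 at (0,3):
1 1 0 0
0 1 0 0
1 1 0 1

After press 4 at (0,0):
0 0 0 0
1 1 0 0
1 1 0 1

Lights still on: 5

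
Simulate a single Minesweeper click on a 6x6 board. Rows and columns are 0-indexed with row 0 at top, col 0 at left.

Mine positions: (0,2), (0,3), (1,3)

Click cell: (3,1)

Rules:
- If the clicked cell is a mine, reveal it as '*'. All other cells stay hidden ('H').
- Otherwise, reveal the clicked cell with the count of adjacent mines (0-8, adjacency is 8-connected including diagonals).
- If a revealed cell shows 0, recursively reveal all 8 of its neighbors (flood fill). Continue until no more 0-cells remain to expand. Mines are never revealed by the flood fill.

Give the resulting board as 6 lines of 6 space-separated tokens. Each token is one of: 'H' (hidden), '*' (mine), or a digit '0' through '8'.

0 1 H H 2 0
0 1 3 H 2 0
0 0 1 1 1 0
0 0 0 0 0 0
0 0 0 0 0 0
0 0 0 0 0 0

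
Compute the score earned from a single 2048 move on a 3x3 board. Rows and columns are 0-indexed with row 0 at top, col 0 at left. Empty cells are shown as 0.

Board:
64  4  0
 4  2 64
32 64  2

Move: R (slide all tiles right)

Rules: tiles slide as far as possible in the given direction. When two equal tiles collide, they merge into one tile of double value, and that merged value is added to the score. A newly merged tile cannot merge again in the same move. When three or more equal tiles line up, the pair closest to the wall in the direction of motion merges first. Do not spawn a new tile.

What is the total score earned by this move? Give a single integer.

Answer: 0

Derivation:
Slide right:
row 0: [64, 4, 0] -> [0, 64, 4]  score +0 (running 0)
row 1: [4, 2, 64] -> [4, 2, 64]  score +0 (running 0)
row 2: [32, 64, 2] -> [32, 64, 2]  score +0 (running 0)
Board after move:
 0 64  4
 4  2 64
32 64  2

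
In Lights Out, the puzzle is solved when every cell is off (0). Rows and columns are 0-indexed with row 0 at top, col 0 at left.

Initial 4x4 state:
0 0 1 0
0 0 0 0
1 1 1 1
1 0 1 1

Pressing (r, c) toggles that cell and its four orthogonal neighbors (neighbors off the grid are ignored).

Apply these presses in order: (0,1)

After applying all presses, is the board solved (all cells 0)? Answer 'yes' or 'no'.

After press 1 at (0,1):
1 1 0 0
0 1 0 0
1 1 1 1
1 0 1 1

Lights still on: 10

Answer: no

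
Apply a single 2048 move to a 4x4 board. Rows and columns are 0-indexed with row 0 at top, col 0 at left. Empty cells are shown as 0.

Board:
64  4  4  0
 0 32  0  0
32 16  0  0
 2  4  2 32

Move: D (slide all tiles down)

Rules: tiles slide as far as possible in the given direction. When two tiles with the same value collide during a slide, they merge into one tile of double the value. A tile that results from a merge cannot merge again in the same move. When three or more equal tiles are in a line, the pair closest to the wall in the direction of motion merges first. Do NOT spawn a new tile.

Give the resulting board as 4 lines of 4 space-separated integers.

Slide down:
col 0: [64, 0, 32, 2] -> [0, 64, 32, 2]
col 1: [4, 32, 16, 4] -> [4, 32, 16, 4]
col 2: [4, 0, 0, 2] -> [0, 0, 4, 2]
col 3: [0, 0, 0, 32] -> [0, 0, 0, 32]

Answer:  0  4  0  0
64 32  0  0
32 16  4  0
 2  4  2 32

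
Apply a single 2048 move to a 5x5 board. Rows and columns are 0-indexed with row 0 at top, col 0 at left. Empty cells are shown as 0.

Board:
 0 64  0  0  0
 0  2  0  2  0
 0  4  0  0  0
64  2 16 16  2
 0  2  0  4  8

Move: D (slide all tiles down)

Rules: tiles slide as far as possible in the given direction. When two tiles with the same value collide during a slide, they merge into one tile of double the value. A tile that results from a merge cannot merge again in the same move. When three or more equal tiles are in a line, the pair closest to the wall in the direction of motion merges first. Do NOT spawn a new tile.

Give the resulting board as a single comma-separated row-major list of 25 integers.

Answer: 0, 0, 0, 0, 0, 0, 64, 0, 0, 0, 0, 2, 0, 2, 0, 0, 4, 0, 16, 2, 64, 4, 16, 4, 8

Derivation:
Slide down:
col 0: [0, 0, 0, 64, 0] -> [0, 0, 0, 0, 64]
col 1: [64, 2, 4, 2, 2] -> [0, 64, 2, 4, 4]
col 2: [0, 0, 0, 16, 0] -> [0, 0, 0, 0, 16]
col 3: [0, 2, 0, 16, 4] -> [0, 0, 2, 16, 4]
col 4: [0, 0, 0, 2, 8] -> [0, 0, 0, 2, 8]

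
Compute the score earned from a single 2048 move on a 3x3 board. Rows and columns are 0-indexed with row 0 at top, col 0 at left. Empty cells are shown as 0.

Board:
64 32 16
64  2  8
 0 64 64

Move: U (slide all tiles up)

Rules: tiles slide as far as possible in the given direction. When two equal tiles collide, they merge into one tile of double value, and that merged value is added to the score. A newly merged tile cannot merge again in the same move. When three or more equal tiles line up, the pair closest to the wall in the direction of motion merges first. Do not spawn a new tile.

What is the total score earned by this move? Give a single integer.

Answer: 128

Derivation:
Slide up:
col 0: [64, 64, 0] -> [128, 0, 0]  score +128 (running 128)
col 1: [32, 2, 64] -> [32, 2, 64]  score +0 (running 128)
col 2: [16, 8, 64] -> [16, 8, 64]  score +0 (running 128)
Board after move:
128  32  16
  0   2   8
  0  64  64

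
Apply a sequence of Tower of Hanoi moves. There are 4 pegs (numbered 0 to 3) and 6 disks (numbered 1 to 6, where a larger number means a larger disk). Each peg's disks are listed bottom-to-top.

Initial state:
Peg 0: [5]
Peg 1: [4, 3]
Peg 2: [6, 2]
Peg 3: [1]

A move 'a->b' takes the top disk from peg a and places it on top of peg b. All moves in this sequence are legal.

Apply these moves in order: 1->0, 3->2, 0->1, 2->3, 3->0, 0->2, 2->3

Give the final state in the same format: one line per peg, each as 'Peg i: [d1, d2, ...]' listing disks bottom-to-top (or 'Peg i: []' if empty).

After move 1 (1->0):
Peg 0: [5, 3]
Peg 1: [4]
Peg 2: [6, 2]
Peg 3: [1]

After move 2 (3->2):
Peg 0: [5, 3]
Peg 1: [4]
Peg 2: [6, 2, 1]
Peg 3: []

After move 3 (0->1):
Peg 0: [5]
Peg 1: [4, 3]
Peg 2: [6, 2, 1]
Peg 3: []

After move 4 (2->3):
Peg 0: [5]
Peg 1: [4, 3]
Peg 2: [6, 2]
Peg 3: [1]

After move 5 (3->0):
Peg 0: [5, 1]
Peg 1: [4, 3]
Peg 2: [6, 2]
Peg 3: []

After move 6 (0->2):
Peg 0: [5]
Peg 1: [4, 3]
Peg 2: [6, 2, 1]
Peg 3: []

After move 7 (2->3):
Peg 0: [5]
Peg 1: [4, 3]
Peg 2: [6, 2]
Peg 3: [1]

Answer: Peg 0: [5]
Peg 1: [4, 3]
Peg 2: [6, 2]
Peg 3: [1]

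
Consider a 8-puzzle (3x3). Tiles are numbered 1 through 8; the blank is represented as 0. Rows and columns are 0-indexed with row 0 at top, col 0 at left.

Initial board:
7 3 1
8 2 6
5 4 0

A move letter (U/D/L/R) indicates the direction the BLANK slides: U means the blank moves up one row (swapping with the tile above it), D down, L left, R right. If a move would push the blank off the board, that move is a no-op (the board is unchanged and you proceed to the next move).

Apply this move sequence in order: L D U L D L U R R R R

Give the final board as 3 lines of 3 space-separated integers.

Answer: 7 3 1
8 6 0
5 2 4

Derivation:
After move 1 (L):
7 3 1
8 2 6
5 0 4

After move 2 (D):
7 3 1
8 2 6
5 0 4

After move 3 (U):
7 3 1
8 0 6
5 2 4

After move 4 (L):
7 3 1
0 8 6
5 2 4

After move 5 (D):
7 3 1
5 8 6
0 2 4

After move 6 (L):
7 3 1
5 8 6
0 2 4

After move 7 (U):
7 3 1
0 8 6
5 2 4

After move 8 (R):
7 3 1
8 0 6
5 2 4

After move 9 (R):
7 3 1
8 6 0
5 2 4

After move 10 (R):
7 3 1
8 6 0
5 2 4

After move 11 (R):
7 3 1
8 6 0
5 2 4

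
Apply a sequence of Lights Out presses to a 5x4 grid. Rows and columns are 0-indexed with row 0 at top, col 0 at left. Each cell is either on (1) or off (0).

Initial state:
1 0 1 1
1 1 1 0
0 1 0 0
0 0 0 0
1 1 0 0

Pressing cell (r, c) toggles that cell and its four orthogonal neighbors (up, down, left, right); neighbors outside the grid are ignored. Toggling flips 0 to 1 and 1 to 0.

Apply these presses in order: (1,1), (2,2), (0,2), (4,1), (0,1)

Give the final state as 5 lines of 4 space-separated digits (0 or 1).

Answer: 0 1 1 0
0 1 0 0
0 1 1 1
0 1 1 0
0 0 1 0

Derivation:
After press 1 at (1,1):
1 1 1 1
0 0 0 0
0 0 0 0
0 0 0 0
1 1 0 0

After press 2 at (2,2):
1 1 1 1
0 0 1 0
0 1 1 1
0 0 1 0
1 1 0 0

After press 3 at (0,2):
1 0 0 0
0 0 0 0
0 1 1 1
0 0 1 0
1 1 0 0

After press 4 at (4,1):
1 0 0 0
0 0 0 0
0 1 1 1
0 1 1 0
0 0 1 0

After press 5 at (0,1):
0 1 1 0
0 1 0 0
0 1 1 1
0 1 1 0
0 0 1 0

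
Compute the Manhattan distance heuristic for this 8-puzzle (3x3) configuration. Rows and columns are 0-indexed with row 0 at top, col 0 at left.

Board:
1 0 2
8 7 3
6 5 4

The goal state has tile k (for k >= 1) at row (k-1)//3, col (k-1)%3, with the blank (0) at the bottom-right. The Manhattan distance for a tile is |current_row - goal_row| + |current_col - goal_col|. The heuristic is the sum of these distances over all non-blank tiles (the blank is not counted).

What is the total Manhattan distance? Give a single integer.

Tile 1: (0,0)->(0,0) = 0
Tile 2: (0,2)->(0,1) = 1
Tile 8: (1,0)->(2,1) = 2
Tile 7: (1,1)->(2,0) = 2
Tile 3: (1,2)->(0,2) = 1
Tile 6: (2,0)->(1,2) = 3
Tile 5: (2,1)->(1,1) = 1
Tile 4: (2,2)->(1,0) = 3
Sum: 0 + 1 + 2 + 2 + 1 + 3 + 1 + 3 = 13

Answer: 13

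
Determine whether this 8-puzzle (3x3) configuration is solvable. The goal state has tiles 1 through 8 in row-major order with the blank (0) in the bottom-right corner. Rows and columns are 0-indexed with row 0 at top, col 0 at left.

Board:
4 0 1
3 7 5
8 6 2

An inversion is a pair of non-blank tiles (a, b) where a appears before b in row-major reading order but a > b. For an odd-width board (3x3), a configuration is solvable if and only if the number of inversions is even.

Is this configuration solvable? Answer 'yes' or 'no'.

Inversions (pairs i<j in row-major order where tile[i] > tile[j] > 0): 11
11 is odd, so the puzzle is not solvable.

Answer: no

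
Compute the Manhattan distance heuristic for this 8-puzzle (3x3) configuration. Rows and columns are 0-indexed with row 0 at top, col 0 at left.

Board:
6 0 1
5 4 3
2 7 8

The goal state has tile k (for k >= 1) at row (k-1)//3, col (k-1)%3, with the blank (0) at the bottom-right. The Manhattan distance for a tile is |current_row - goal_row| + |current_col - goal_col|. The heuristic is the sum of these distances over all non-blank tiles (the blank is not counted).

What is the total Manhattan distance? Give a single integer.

Answer: 13

Derivation:
Tile 6: at (0,0), goal (1,2), distance |0-1|+|0-2| = 3
Tile 1: at (0,2), goal (0,0), distance |0-0|+|2-0| = 2
Tile 5: at (1,0), goal (1,1), distance |1-1|+|0-1| = 1
Tile 4: at (1,1), goal (1,0), distance |1-1|+|1-0| = 1
Tile 3: at (1,2), goal (0,2), distance |1-0|+|2-2| = 1
Tile 2: at (2,0), goal (0,1), distance |2-0|+|0-1| = 3
Tile 7: at (2,1), goal (2,0), distance |2-2|+|1-0| = 1
Tile 8: at (2,2), goal (2,1), distance |2-2|+|2-1| = 1
Sum: 3 + 2 + 1 + 1 + 1 + 3 + 1 + 1 = 13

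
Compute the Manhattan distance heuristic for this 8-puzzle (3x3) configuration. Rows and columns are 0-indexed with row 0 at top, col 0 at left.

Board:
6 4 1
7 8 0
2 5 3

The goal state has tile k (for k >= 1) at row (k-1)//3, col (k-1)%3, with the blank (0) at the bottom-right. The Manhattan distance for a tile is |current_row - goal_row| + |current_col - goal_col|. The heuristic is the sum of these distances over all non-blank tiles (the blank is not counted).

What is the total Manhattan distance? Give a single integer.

Tile 6: (0,0)->(1,2) = 3
Tile 4: (0,1)->(1,0) = 2
Tile 1: (0,2)->(0,0) = 2
Tile 7: (1,0)->(2,0) = 1
Tile 8: (1,1)->(2,1) = 1
Tile 2: (2,0)->(0,1) = 3
Tile 5: (2,1)->(1,1) = 1
Tile 3: (2,2)->(0,2) = 2
Sum: 3 + 2 + 2 + 1 + 1 + 3 + 1 + 2 = 15

Answer: 15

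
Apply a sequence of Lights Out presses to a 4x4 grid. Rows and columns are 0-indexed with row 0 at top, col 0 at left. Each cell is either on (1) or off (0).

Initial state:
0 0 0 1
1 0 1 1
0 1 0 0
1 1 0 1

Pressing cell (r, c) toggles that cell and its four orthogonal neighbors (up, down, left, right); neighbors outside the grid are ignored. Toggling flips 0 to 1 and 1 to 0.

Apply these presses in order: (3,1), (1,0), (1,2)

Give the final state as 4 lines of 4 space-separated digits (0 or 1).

Answer: 1 0 1 1
0 0 0 0
1 0 1 0
0 0 1 1

Derivation:
After press 1 at (3,1):
0 0 0 1
1 0 1 1
0 0 0 0
0 0 1 1

After press 2 at (1,0):
1 0 0 1
0 1 1 1
1 0 0 0
0 0 1 1

After press 3 at (1,2):
1 0 1 1
0 0 0 0
1 0 1 0
0 0 1 1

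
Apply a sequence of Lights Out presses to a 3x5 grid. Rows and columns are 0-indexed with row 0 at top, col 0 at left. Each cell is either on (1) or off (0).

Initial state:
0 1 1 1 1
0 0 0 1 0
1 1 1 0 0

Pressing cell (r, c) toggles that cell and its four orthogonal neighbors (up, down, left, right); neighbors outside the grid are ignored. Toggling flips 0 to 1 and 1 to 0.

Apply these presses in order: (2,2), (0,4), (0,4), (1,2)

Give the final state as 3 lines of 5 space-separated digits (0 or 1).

After press 1 at (2,2):
0 1 1 1 1
0 0 1 1 0
1 0 0 1 0

After press 2 at (0,4):
0 1 1 0 0
0 0 1 1 1
1 0 0 1 0

After press 3 at (0,4):
0 1 1 1 1
0 0 1 1 0
1 0 0 1 0

After press 4 at (1,2):
0 1 0 1 1
0 1 0 0 0
1 0 1 1 0

Answer: 0 1 0 1 1
0 1 0 0 0
1 0 1 1 0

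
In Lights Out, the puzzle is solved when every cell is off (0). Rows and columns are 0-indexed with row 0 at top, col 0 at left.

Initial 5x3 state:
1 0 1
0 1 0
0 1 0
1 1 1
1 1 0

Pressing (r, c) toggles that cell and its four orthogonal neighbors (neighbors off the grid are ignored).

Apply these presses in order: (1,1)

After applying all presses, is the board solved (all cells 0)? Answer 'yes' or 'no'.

Answer: no

Derivation:
After press 1 at (1,1):
1 1 1
1 0 1
0 0 0
1 1 1
1 1 0

Lights still on: 10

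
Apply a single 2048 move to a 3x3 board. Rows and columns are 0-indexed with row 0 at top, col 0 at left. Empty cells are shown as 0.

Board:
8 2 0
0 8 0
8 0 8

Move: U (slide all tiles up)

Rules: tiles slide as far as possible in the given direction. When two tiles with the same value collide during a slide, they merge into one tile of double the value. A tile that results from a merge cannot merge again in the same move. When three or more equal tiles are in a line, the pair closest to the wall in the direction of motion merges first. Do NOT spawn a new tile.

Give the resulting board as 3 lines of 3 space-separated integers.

Answer: 16  2  8
 0  8  0
 0  0  0

Derivation:
Slide up:
col 0: [8, 0, 8] -> [16, 0, 0]
col 1: [2, 8, 0] -> [2, 8, 0]
col 2: [0, 0, 8] -> [8, 0, 0]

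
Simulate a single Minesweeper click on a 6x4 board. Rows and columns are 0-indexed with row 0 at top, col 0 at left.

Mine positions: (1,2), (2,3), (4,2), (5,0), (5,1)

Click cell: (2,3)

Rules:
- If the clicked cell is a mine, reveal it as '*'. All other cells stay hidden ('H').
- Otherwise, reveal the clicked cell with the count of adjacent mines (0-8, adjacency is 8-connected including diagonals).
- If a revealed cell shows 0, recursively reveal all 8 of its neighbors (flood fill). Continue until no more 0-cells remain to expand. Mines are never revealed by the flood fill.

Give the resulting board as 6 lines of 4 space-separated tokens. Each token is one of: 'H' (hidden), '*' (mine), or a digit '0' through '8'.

H H H H
H H H H
H H H *
H H H H
H H H H
H H H H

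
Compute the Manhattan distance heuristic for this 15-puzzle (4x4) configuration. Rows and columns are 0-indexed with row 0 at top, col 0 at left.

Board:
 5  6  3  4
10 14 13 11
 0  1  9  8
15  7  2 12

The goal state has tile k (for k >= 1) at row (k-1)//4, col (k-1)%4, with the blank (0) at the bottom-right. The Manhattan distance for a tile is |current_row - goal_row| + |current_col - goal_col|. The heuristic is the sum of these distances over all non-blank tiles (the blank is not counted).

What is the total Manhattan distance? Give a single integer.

Answer: 28

Derivation:
Tile 5: at (0,0), goal (1,0), distance |0-1|+|0-0| = 1
Tile 6: at (0,1), goal (1,1), distance |0-1|+|1-1| = 1
Tile 3: at (0,2), goal (0,2), distance |0-0|+|2-2| = 0
Tile 4: at (0,3), goal (0,3), distance |0-0|+|3-3| = 0
Tile 10: at (1,0), goal (2,1), distance |1-2|+|0-1| = 2
Tile 14: at (1,1), goal (3,1), distance |1-3|+|1-1| = 2
Tile 13: at (1,2), goal (3,0), distance |1-3|+|2-0| = 4
Tile 11: at (1,3), goal (2,2), distance |1-2|+|3-2| = 2
Tile 1: at (2,1), goal (0,0), distance |2-0|+|1-0| = 3
Tile 9: at (2,2), goal (2,0), distance |2-2|+|2-0| = 2
Tile 8: at (2,3), goal (1,3), distance |2-1|+|3-3| = 1
Tile 15: at (3,0), goal (3,2), distance |3-3|+|0-2| = 2
Tile 7: at (3,1), goal (1,2), distance |3-1|+|1-2| = 3
Tile 2: at (3,2), goal (0,1), distance |3-0|+|2-1| = 4
Tile 12: at (3,3), goal (2,3), distance |3-2|+|3-3| = 1
Sum: 1 + 1 + 0 + 0 + 2 + 2 + 4 + 2 + 3 + 2 + 1 + 2 + 3 + 4 + 1 = 28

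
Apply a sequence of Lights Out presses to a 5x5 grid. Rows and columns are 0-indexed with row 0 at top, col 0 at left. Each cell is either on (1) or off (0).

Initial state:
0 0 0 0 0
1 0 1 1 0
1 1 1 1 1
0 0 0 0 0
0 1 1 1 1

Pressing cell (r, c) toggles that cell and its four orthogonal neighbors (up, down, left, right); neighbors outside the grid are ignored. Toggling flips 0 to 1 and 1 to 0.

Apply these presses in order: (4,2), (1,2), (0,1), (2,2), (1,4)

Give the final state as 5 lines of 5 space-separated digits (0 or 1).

After press 1 at (4,2):
0 0 0 0 0
1 0 1 1 0
1 1 1 1 1
0 0 1 0 0
0 0 0 0 1

After press 2 at (1,2):
0 0 1 0 0
1 1 0 0 0
1 1 0 1 1
0 0 1 0 0
0 0 0 0 1

After press 3 at (0,1):
1 1 0 0 0
1 0 0 0 0
1 1 0 1 1
0 0 1 0 0
0 0 0 0 1

After press 4 at (2,2):
1 1 0 0 0
1 0 1 0 0
1 0 1 0 1
0 0 0 0 0
0 0 0 0 1

After press 5 at (1,4):
1 1 0 0 1
1 0 1 1 1
1 0 1 0 0
0 0 0 0 0
0 0 0 0 1

Answer: 1 1 0 0 1
1 0 1 1 1
1 0 1 0 0
0 0 0 0 0
0 0 0 0 1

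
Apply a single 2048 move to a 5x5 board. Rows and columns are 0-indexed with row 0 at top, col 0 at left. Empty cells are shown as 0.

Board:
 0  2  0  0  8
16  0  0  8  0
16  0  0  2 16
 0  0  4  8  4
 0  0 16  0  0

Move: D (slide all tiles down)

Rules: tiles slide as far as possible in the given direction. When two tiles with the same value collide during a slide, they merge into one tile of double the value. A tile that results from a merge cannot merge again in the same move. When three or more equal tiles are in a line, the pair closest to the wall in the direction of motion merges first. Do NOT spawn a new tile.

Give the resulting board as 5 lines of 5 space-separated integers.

Answer:  0  0  0  0  0
 0  0  0  0  0
 0  0  0  8  8
 0  0  4  2 16
32  2 16  8  4

Derivation:
Slide down:
col 0: [0, 16, 16, 0, 0] -> [0, 0, 0, 0, 32]
col 1: [2, 0, 0, 0, 0] -> [0, 0, 0, 0, 2]
col 2: [0, 0, 0, 4, 16] -> [0, 0, 0, 4, 16]
col 3: [0, 8, 2, 8, 0] -> [0, 0, 8, 2, 8]
col 4: [8, 0, 16, 4, 0] -> [0, 0, 8, 16, 4]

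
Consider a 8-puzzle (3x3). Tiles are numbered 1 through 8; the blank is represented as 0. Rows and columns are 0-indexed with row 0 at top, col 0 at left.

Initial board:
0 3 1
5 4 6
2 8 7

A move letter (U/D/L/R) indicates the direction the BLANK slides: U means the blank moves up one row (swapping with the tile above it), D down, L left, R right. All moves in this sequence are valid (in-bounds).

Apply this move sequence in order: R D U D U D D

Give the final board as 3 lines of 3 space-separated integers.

Answer: 3 4 1
5 8 6
2 0 7

Derivation:
After move 1 (R):
3 0 1
5 4 6
2 8 7

After move 2 (D):
3 4 1
5 0 6
2 8 7

After move 3 (U):
3 0 1
5 4 6
2 8 7

After move 4 (D):
3 4 1
5 0 6
2 8 7

After move 5 (U):
3 0 1
5 4 6
2 8 7

After move 6 (D):
3 4 1
5 0 6
2 8 7

After move 7 (D):
3 4 1
5 8 6
2 0 7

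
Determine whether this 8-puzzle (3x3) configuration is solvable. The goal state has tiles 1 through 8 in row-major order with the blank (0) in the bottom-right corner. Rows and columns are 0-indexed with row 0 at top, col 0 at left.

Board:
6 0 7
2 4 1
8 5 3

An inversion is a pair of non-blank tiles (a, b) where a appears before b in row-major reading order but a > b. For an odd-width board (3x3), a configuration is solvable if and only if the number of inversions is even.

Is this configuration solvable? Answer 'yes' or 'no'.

Answer: yes

Derivation:
Inversions (pairs i<j in row-major order where tile[i] > tile[j] > 0): 16
16 is even, so the puzzle is solvable.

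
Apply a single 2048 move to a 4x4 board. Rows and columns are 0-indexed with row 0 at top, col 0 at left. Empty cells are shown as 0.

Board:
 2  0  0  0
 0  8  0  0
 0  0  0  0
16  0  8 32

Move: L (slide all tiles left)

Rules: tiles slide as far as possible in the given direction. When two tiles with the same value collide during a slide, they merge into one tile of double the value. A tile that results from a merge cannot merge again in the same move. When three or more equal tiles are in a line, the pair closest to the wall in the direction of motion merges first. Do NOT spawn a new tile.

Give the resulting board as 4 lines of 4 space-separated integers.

Answer:  2  0  0  0
 8  0  0  0
 0  0  0  0
16  8 32  0

Derivation:
Slide left:
row 0: [2, 0, 0, 0] -> [2, 0, 0, 0]
row 1: [0, 8, 0, 0] -> [8, 0, 0, 0]
row 2: [0, 0, 0, 0] -> [0, 0, 0, 0]
row 3: [16, 0, 8, 32] -> [16, 8, 32, 0]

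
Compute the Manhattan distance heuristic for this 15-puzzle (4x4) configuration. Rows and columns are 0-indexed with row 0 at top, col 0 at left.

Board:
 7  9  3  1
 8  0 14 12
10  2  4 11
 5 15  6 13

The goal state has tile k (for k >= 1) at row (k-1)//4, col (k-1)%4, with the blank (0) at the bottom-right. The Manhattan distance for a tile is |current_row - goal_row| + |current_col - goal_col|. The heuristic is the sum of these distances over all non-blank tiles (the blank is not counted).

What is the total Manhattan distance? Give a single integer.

Tile 7: at (0,0), goal (1,2), distance |0-1|+|0-2| = 3
Tile 9: at (0,1), goal (2,0), distance |0-2|+|1-0| = 3
Tile 3: at (0,2), goal (0,2), distance |0-0|+|2-2| = 0
Tile 1: at (0,3), goal (0,0), distance |0-0|+|3-0| = 3
Tile 8: at (1,0), goal (1,3), distance |1-1|+|0-3| = 3
Tile 14: at (1,2), goal (3,1), distance |1-3|+|2-1| = 3
Tile 12: at (1,3), goal (2,3), distance |1-2|+|3-3| = 1
Tile 10: at (2,0), goal (2,1), distance |2-2|+|0-1| = 1
Tile 2: at (2,1), goal (0,1), distance |2-0|+|1-1| = 2
Tile 4: at (2,2), goal (0,3), distance |2-0|+|2-3| = 3
Tile 11: at (2,3), goal (2,2), distance |2-2|+|3-2| = 1
Tile 5: at (3,0), goal (1,0), distance |3-1|+|0-0| = 2
Tile 15: at (3,1), goal (3,2), distance |3-3|+|1-2| = 1
Tile 6: at (3,2), goal (1,1), distance |3-1|+|2-1| = 3
Tile 13: at (3,3), goal (3,0), distance |3-3|+|3-0| = 3
Sum: 3 + 3 + 0 + 3 + 3 + 3 + 1 + 1 + 2 + 3 + 1 + 2 + 1 + 3 + 3 = 32

Answer: 32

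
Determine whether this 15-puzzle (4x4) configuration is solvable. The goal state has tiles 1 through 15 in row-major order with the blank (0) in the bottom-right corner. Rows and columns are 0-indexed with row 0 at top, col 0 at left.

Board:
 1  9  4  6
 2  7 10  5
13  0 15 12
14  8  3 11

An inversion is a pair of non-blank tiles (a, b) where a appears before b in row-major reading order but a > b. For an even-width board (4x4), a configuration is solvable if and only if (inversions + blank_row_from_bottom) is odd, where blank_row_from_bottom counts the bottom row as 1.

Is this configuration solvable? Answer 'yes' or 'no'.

Inversions: 34
Blank is in row 2 (0-indexed from top), which is row 2 counting from the bottom (bottom = 1).
34 + 2 = 36, which is even, so the puzzle is not solvable.

Answer: no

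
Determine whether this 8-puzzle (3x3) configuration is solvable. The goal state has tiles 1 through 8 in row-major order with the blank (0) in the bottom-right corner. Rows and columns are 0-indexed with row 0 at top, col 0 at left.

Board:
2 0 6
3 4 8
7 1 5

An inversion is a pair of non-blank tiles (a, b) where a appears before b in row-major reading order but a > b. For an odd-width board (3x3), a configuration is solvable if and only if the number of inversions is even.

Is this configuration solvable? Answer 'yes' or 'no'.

Inversions (pairs i<j in row-major order where tile[i] > tile[j] > 0): 12
12 is even, so the puzzle is solvable.

Answer: yes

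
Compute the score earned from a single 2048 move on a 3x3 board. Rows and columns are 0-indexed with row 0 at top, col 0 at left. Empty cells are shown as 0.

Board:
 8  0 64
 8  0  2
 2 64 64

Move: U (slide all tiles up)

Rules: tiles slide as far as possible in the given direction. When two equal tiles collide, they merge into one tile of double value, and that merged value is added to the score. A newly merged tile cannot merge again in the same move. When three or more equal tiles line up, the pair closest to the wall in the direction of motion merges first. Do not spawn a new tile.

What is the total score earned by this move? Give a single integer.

Slide up:
col 0: [8, 8, 2] -> [16, 2, 0]  score +16 (running 16)
col 1: [0, 0, 64] -> [64, 0, 0]  score +0 (running 16)
col 2: [64, 2, 64] -> [64, 2, 64]  score +0 (running 16)
Board after move:
16 64 64
 2  0  2
 0  0 64

Answer: 16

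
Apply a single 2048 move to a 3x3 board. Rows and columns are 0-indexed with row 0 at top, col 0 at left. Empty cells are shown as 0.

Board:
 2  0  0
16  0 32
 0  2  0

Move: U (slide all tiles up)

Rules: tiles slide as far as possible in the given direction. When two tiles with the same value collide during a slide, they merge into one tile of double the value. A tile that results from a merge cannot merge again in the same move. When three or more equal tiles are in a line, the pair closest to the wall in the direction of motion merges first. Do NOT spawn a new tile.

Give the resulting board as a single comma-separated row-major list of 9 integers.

Answer: 2, 2, 32, 16, 0, 0, 0, 0, 0

Derivation:
Slide up:
col 0: [2, 16, 0] -> [2, 16, 0]
col 1: [0, 0, 2] -> [2, 0, 0]
col 2: [0, 32, 0] -> [32, 0, 0]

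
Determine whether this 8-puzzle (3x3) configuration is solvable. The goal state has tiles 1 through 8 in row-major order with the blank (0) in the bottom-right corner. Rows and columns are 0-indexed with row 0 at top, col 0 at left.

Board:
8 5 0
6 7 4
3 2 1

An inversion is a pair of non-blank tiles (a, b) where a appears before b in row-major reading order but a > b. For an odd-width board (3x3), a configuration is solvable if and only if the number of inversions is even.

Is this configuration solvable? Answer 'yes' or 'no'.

Inversions (pairs i<j in row-major order where tile[i] > tile[j] > 0): 25
25 is odd, so the puzzle is not solvable.

Answer: no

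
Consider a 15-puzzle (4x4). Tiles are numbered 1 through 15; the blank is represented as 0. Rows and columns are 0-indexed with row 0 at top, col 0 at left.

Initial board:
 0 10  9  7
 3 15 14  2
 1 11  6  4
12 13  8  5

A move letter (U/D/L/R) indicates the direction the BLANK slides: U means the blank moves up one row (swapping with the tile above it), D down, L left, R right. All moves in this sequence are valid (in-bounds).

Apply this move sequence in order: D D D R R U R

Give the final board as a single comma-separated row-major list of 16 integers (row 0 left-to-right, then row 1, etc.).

After move 1 (D):
 3 10  9  7
 0 15 14  2
 1 11  6  4
12 13  8  5

After move 2 (D):
 3 10  9  7
 1 15 14  2
 0 11  6  4
12 13  8  5

After move 3 (D):
 3 10  9  7
 1 15 14  2
12 11  6  4
 0 13  8  5

After move 4 (R):
 3 10  9  7
 1 15 14  2
12 11  6  4
13  0  8  5

After move 5 (R):
 3 10  9  7
 1 15 14  2
12 11  6  4
13  8  0  5

After move 6 (U):
 3 10  9  7
 1 15 14  2
12 11  0  4
13  8  6  5

After move 7 (R):
 3 10  9  7
 1 15 14  2
12 11  4  0
13  8  6  5

Answer: 3, 10, 9, 7, 1, 15, 14, 2, 12, 11, 4, 0, 13, 8, 6, 5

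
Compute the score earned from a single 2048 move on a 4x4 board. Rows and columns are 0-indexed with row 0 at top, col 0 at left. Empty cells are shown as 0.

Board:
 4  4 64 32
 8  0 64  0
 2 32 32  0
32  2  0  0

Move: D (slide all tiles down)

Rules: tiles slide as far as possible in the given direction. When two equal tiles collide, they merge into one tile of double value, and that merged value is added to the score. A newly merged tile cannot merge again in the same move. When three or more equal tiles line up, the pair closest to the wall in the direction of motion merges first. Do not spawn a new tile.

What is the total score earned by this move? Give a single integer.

Slide down:
col 0: [4, 8, 2, 32] -> [4, 8, 2, 32]  score +0 (running 0)
col 1: [4, 0, 32, 2] -> [0, 4, 32, 2]  score +0 (running 0)
col 2: [64, 64, 32, 0] -> [0, 0, 128, 32]  score +128 (running 128)
col 3: [32, 0, 0, 0] -> [0, 0, 0, 32]  score +0 (running 128)
Board after move:
  4   0   0   0
  8   4   0   0
  2  32 128   0
 32   2  32  32

Answer: 128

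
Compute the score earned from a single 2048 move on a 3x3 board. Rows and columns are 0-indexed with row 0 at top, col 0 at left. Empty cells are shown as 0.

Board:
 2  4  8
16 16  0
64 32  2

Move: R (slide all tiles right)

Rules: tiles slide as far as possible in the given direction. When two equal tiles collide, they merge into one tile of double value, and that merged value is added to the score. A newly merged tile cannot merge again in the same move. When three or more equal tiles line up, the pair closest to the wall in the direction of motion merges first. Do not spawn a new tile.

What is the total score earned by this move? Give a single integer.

Slide right:
row 0: [2, 4, 8] -> [2, 4, 8]  score +0 (running 0)
row 1: [16, 16, 0] -> [0, 0, 32]  score +32 (running 32)
row 2: [64, 32, 2] -> [64, 32, 2]  score +0 (running 32)
Board after move:
 2  4  8
 0  0 32
64 32  2

Answer: 32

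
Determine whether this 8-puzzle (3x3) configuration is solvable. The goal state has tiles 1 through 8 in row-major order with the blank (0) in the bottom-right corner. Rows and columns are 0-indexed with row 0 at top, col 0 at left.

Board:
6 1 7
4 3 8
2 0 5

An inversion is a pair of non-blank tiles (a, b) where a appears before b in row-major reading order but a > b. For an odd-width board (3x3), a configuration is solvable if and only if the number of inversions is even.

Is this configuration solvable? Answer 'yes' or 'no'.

Answer: yes

Derivation:
Inversions (pairs i<j in row-major order where tile[i] > tile[j] > 0): 14
14 is even, so the puzzle is solvable.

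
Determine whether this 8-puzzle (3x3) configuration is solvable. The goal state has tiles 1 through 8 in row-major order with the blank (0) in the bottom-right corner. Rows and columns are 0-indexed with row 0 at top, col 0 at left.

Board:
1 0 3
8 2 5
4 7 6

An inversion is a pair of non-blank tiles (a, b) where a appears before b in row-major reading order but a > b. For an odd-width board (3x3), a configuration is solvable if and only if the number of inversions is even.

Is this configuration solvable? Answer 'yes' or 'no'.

Inversions (pairs i<j in row-major order where tile[i] > tile[j] > 0): 8
8 is even, so the puzzle is solvable.

Answer: yes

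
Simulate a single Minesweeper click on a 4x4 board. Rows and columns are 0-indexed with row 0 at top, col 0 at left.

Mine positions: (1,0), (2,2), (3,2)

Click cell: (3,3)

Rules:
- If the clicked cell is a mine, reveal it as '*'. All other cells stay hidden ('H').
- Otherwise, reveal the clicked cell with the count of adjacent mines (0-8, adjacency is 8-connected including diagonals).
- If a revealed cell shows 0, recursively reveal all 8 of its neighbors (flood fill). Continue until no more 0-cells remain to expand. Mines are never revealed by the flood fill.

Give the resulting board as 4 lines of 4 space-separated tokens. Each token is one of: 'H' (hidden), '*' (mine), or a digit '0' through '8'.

H H H H
H H H H
H H H H
H H H 2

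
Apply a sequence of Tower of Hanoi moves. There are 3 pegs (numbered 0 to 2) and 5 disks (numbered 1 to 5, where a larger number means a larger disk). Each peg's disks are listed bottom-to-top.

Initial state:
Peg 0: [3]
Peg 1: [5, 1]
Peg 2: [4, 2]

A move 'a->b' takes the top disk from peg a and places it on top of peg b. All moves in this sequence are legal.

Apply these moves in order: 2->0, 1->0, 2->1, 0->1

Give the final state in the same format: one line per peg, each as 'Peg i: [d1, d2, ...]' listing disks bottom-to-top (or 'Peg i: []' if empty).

After move 1 (2->0):
Peg 0: [3, 2]
Peg 1: [5, 1]
Peg 2: [4]

After move 2 (1->0):
Peg 0: [3, 2, 1]
Peg 1: [5]
Peg 2: [4]

After move 3 (2->1):
Peg 0: [3, 2, 1]
Peg 1: [5, 4]
Peg 2: []

After move 4 (0->1):
Peg 0: [3, 2]
Peg 1: [5, 4, 1]
Peg 2: []

Answer: Peg 0: [3, 2]
Peg 1: [5, 4, 1]
Peg 2: []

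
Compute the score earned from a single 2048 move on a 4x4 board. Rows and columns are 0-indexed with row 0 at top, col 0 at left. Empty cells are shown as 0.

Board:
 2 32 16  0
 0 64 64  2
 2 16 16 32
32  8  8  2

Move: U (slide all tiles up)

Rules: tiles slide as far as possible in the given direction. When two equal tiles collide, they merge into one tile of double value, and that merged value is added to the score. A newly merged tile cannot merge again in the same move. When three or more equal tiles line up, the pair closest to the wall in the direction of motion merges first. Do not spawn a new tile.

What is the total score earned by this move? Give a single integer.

Answer: 4

Derivation:
Slide up:
col 0: [2, 0, 2, 32] -> [4, 32, 0, 0]  score +4 (running 4)
col 1: [32, 64, 16, 8] -> [32, 64, 16, 8]  score +0 (running 4)
col 2: [16, 64, 16, 8] -> [16, 64, 16, 8]  score +0 (running 4)
col 3: [0, 2, 32, 2] -> [2, 32, 2, 0]  score +0 (running 4)
Board after move:
 4 32 16  2
32 64 64 32
 0 16 16  2
 0  8  8  0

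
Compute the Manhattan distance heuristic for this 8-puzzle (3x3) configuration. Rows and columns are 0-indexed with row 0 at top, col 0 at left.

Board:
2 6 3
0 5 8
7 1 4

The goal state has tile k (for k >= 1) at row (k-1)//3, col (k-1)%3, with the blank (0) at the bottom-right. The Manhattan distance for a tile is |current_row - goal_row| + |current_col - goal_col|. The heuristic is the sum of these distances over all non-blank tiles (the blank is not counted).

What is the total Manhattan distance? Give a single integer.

Answer: 11

Derivation:
Tile 2: at (0,0), goal (0,1), distance |0-0|+|0-1| = 1
Tile 6: at (0,1), goal (1,2), distance |0-1|+|1-2| = 2
Tile 3: at (0,2), goal (0,2), distance |0-0|+|2-2| = 0
Tile 5: at (1,1), goal (1,1), distance |1-1|+|1-1| = 0
Tile 8: at (1,2), goal (2,1), distance |1-2|+|2-1| = 2
Tile 7: at (2,0), goal (2,0), distance |2-2|+|0-0| = 0
Tile 1: at (2,1), goal (0,0), distance |2-0|+|1-0| = 3
Tile 4: at (2,2), goal (1,0), distance |2-1|+|2-0| = 3
Sum: 1 + 2 + 0 + 0 + 2 + 0 + 3 + 3 = 11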